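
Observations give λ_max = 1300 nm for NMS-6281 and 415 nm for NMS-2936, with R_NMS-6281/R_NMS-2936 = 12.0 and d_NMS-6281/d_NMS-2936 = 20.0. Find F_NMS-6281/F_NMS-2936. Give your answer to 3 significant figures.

0.00374

Wien's law: T_NMS-6281/T_NMS-2936 = λ_NMS-2936/λ_NMS-6281 = 415/1300 = 0.3192.
L_NMS-6281/L_NMS-2936 = (R_NMS-6281/R_NMS-2936)²(T_NMS-6281/T_NMS-2936)⁴ = (12.0)²(0.3192)⁴ = 1.495.
F_NMS-6281/F_NMS-2936 = (L_NMS-6281/L_NMS-2936)/(d_NMS-6281/d_NMS-2936)² = 1.495/(20.0)² = 0.003739.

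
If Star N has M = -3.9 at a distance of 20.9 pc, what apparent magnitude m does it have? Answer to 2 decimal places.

m = M + 5 log₁₀(d/10 pc) = -3.9 + 5 log₁₀(20.9/10)
  = -3.9 + 5 × 0.320 = -3.9 + 1.60 = -2.30.

-2.30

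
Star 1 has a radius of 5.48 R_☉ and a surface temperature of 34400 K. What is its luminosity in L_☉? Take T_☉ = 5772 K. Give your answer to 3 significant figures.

L/L_☉ = (R/R_☉)² (T/T_☉)⁴ = (5.48)² × (34400/5772)⁴
       = 30.03 × (5.960)⁴ = 30.03 × 1262 = 3.789×10^4.

3.79×10^4 L_☉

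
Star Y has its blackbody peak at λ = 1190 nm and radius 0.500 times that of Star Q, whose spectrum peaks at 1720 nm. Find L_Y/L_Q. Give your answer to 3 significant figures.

Wien's law gives T ∝ 1/λ_max, so T_Y/T_Q = λ_Q/λ_Y = 1720/1190 = 1.445.
Then L ∝ R²T⁴ gives L_Y/L_Q = (0.500)² × (1.445)⁴ = 0.2500 × 4.364 = 1.091.

1.09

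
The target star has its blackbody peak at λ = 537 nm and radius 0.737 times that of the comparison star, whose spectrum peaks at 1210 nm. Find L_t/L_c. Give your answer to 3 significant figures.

Wien's law gives T ∝ 1/λ_max, so T_t/T_c = λ_c/λ_t = 1210/537 = 2.253.
Then L ∝ R²T⁴ gives L_t/L_c = (0.737)² × (2.253)⁴ = 0.5432 × 25.78 = 14.00.

14.0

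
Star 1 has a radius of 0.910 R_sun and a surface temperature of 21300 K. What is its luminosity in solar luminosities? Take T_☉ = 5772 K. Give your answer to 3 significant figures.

154 solar luminosities

L/L_☉ = (R/R_☉)² (T/T_☉)⁴ = (0.910)² × (21300/5772)⁴
       = 0.8281 × (3.690)⁴ = 0.8281 × 185.4 = 153.6.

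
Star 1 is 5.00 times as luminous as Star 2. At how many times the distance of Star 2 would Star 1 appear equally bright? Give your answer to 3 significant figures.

2.24

Equal flux requires L_1/d_1² = L_2/d_2², so d_1/d_2 = √(L_1/L_2)
= √(5.00) = 2.236.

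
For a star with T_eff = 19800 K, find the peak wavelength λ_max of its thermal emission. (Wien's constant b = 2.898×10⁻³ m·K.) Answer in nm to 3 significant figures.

λ_max = b/T = 2.898×10⁻³ / 19800 = 1.46×10^-7 m = 146.4 nm.

146 nm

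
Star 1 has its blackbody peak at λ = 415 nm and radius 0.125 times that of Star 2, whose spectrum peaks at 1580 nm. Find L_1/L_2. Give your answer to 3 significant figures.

3.28

Wien's law gives T ∝ 1/λ_max, so T_1/T_2 = λ_2/λ_1 = 1580/415 = 3.807.
Then L ∝ R²T⁴ gives L_1/L_2 = (0.125)² × (3.807)⁴ = 0.01562 × 210.1 = 3.283.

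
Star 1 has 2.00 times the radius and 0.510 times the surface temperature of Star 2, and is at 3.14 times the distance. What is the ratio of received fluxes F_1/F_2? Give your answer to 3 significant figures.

L_1/L_2 = (R_1/R_2)²(T_1/T_2)⁴ = (2.00)² × (0.510)⁴ = 0.2706.
F_1/F_2 = (L_1/L_2)/(d_1/d_2)² = 0.2706 / (3.14)² = 0.02745.

0.0274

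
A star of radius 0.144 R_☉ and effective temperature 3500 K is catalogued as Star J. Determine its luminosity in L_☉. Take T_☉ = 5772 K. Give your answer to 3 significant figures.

L/L_☉ = (R/R_☉)² (T/T_☉)⁴ = (0.144)² × (3500/5772)⁴
       = 0.02074 × (0.6064)⁴ = 0.02074 × 0.1352 = 0.002803.

0.00280 L_☉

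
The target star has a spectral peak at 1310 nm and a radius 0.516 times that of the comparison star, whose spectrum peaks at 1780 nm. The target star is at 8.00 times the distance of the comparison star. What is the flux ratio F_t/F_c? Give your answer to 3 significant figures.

0.0142

Wien's law: T_t/T_c = λ_c/λ_t = 1780/1310 = 1.359.
L_t/L_c = (R_t/R_c)²(T_t/T_c)⁴ = (0.516)²(1.359)⁴ = 0.9076.
F_t/F_c = (L_t/L_c)/(d_t/d_c)² = 0.9076/(8.00)² = 0.01418.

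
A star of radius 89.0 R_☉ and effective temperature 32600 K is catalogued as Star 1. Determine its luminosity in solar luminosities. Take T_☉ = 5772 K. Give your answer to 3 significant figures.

8.06×10^6 solar luminosities

L/L_☉ = (R/R_☉)² (T/T_☉)⁴ = (89.0)² × (32600/5772)⁴
       = 7921 × (5.648)⁴ = 7921 × 1018 = 8.060×10^6.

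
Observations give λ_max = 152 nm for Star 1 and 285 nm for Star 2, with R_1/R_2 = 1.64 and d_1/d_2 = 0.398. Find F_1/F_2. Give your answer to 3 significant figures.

210

Wien's law: T_1/T_2 = λ_2/λ_1 = 285/152 = 1.875.
L_1/L_2 = (R_1/R_2)²(T_1/T_2)⁴ = (1.64)²(1.875)⁴ = 33.24.
F_1/F_2 = (L_1/L_2)/(d_1/d_2)² = 33.24/(0.398)² = 209.9.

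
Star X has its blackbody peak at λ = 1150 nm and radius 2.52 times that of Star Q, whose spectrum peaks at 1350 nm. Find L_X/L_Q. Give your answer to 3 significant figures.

Wien's law gives T ∝ 1/λ_max, so T_X/T_Q = λ_Q/λ_X = 1350/1150 = 1.174.
Then L ∝ R²T⁴ gives L_X/L_Q = (2.52)² × (1.174)⁴ = 6.350 × 1.899 = 12.06.

12.1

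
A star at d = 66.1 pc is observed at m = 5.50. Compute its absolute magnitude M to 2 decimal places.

M = m − 5 log₁₀(d/10 pc) = 5.50 − 5 log₁₀(66.1/10)
  = 5.50 − 5 × 0.820 = 5.50 − 4.10 = 1.40.

1.40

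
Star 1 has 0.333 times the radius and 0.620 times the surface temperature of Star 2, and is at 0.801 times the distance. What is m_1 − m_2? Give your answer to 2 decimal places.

3.98

L_1/L_2 = (0.333)²(0.620)⁴ = 0.01639.
F_1/F_2 = (L_1/L_2)/(d_1/d_2)² = 0.01639/0.6416 = 0.02554.
m_1 − m_2 = −2.5 log₁₀(0.02554) = 3.98.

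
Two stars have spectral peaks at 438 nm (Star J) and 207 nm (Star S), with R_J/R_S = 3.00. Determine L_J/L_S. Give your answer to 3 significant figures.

Wien's law gives T ∝ 1/λ_max, so T_J/T_S = λ_S/λ_J = 207/438 = 0.4726.
Then L ∝ R²T⁴ gives L_J/L_S = (3.00)² × (0.4726)⁴ = 9.000 × 0.04989 = 0.4490.

0.449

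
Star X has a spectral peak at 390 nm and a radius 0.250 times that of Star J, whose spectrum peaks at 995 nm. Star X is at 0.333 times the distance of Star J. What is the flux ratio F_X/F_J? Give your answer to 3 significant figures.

Wien's law: T_X/T_J = λ_J/λ_X = 995/390 = 2.551.
L_X/L_J = (R_X/R_J)²(T_X/T_J)⁴ = (0.250)²(2.551)⁴ = 2.648.
F_X/F_J = (L_X/L_J)/(d_X/d_J)² = 2.648/(0.333)² = 23.88.

23.9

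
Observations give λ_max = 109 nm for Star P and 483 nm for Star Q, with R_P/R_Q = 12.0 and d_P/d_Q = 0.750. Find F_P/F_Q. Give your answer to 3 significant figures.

Wien's law: T_P/T_Q = λ_Q/λ_P = 483/109 = 4.431.
L_P/L_Q = (R_P/R_Q)²(T_P/T_Q)⁴ = (12.0)²(4.431)⁴ = 5.552×10^4.
F_P/F_Q = (L_P/L_Q)/(d_P/d_Q)² = 5.552×10^4/(0.750)² = 9.870×10^4.

9.87×10^4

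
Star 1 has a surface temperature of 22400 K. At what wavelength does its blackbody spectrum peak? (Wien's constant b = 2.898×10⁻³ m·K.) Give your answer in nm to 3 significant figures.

λ_max = b/T = 2.898×10⁻³ / 22400 = 1.29×10^-7 m = 129.4 nm.

129 nm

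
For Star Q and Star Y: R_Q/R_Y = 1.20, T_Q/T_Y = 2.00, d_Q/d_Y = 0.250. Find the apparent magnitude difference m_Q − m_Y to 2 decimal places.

L_Q/L_Y = (1.20)²(2.00)⁴ = 23.04.
F_Q/F_Y = (L_Q/L_Y)/(d_Q/d_Y)² = 23.04/0.06250 = 368.6.
m_Q − m_Y = −2.5 log₁₀(368.6) = -6.42.

-6.42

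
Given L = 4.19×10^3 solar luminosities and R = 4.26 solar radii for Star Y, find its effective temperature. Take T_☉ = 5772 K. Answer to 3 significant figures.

T/T_☉ = (L/L_☉)^(1/4) / (R/R_☉)^(1/2)
T = 5772 × (4.19×10^3)^(1/4) / √(4.26) = 5772 × 8.046 / 2.064 = 2.250×10^4 K.

2.25×10^4 K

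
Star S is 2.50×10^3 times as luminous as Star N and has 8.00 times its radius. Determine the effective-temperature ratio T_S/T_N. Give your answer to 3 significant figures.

L ∝ R²T⁴ gives T ∝ (L/R²)^(1/4), so
T_S/T_N = (2.50×10^3 / 8.00²)^(1/4) = (39.06)^(1/4) = 2.500.

2.50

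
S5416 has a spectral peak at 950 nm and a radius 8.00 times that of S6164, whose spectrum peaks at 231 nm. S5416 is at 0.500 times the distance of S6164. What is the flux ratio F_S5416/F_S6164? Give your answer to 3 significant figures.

0.895

Wien's law: T_S5416/T_S6164 = λ_S6164/λ_S5416 = 231/950 = 0.2432.
L_S5416/L_S6164 = (R_S5416/R_S6164)²(T_S5416/T_S6164)⁴ = (8.00)²(0.2432)⁴ = 0.2237.
F_S5416/F_S6164 = (L_S5416/L_S6164)/(d_S5416/d_S6164)² = 0.2237/(0.500)² = 0.8949.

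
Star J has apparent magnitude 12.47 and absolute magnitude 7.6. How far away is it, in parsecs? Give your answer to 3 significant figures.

m − M = 5 log₁₀(d/10 pc)
12.47 − (7.6) = 4.87 = 5 log₁₀(d/10)
d = 10 × 10^(4.87/5) = 10 × 10^0.974 = 94.19 pc.

94.2 pc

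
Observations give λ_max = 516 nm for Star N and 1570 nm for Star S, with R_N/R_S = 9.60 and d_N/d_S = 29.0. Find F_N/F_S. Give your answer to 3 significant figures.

Wien's law: T_N/T_S = λ_S/λ_N = 1570/516 = 3.043.
L_N/L_S = (R_N/R_S)²(T_N/T_S)⁴ = (9.60)²(3.043)⁴ = 7898.
F_N/F_S = (L_N/L_S)/(d_N/d_S)² = 7898/(29.0)² = 9.392.

9.39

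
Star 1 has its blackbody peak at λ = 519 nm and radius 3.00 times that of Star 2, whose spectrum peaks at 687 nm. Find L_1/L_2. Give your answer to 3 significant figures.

27.6

Wien's law gives T ∝ 1/λ_max, so T_1/T_2 = λ_2/λ_1 = 687/519 = 1.324.
Then L ∝ R²T⁴ gives L_1/L_2 = (3.00)² × (1.324)⁴ = 9.000 × 3.070 = 27.63.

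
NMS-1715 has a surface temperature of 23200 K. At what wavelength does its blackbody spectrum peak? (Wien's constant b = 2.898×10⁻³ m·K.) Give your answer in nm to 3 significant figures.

125 nm

λ_max = b/T = 2.898×10⁻³ / 23200 = 1.25×10^-7 m = 124.9 nm.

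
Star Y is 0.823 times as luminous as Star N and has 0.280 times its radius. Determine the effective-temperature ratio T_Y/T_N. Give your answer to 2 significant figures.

L ∝ R²T⁴ gives T ∝ (L/R²)^(1/4), so
T_Y/T_N = (0.823 / 0.280²)^(1/4) = (10.50)^(1/4) = 1.800.

1.8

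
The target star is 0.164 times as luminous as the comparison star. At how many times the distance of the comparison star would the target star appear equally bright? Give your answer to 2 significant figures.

Equal flux requires L_t/d_t² = L_c/d_c², so d_t/d_c = √(L_t/L_c)
= √(0.164) = 0.4050.

0.40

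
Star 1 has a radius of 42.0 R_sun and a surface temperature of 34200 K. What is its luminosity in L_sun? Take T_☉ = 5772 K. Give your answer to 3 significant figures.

L/L_☉ = (R/R_☉)² (T/T_☉)⁴ = (42.0)² × (34200/5772)⁴
       = 1764 × (5.925)⁴ = 1764 × 1233 = 2.174×10^6.

2.17×10^6 L_sun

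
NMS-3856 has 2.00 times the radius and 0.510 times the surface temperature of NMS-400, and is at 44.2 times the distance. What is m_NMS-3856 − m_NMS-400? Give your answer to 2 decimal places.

9.65

L_NMS-3856/L_NMS-400 = (2.00)²(0.510)⁴ = 0.2706.
F_NMS-3856/F_NMS-400 = (L_NMS-3856/L_NMS-400)/(d_NMS-3856/d_NMS-400)² = 0.2706/1954 = 1.385×10^-4.
m_NMS-3856 − m_NMS-400 = −2.5 log₁₀(1.385×10^-4) = 9.65.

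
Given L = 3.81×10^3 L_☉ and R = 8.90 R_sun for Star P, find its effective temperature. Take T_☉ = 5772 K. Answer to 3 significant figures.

T/T_☉ = (L/L_☉)^(1/4) / (R/R_☉)^(1/2)
T = 5772 × (3.81×10^3)^(1/4) / √(8.90) = 5772 × 7.857 / 2.983 = 1.520×10^4 K.

1.52×10^4 K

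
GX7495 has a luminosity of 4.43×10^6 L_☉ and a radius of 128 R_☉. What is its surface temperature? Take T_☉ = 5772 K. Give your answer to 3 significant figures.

T/T_☉ = (L/L_☉)^(1/4) / (R/R_☉)^(1/2)
T = 5772 × (4.43×10^6)^(1/4) / √(128) = 5772 × 45.88 / 11.31 = 2.341×10^4 K.

2.34×10^4 K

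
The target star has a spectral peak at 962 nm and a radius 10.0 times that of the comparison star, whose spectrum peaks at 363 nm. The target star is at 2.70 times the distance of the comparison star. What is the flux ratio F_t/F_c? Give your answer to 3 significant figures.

0.278

Wien's law: T_t/T_c = λ_c/λ_t = 363/962 = 0.3773.
L_t/L_c = (R_t/R_c)²(T_t/T_c)⁴ = (10.0)²(0.3773)⁴ = 2.027.
F_t/F_c = (L_t/L_c)/(d_t/d_c)² = 2.027/(2.70)² = 0.2781.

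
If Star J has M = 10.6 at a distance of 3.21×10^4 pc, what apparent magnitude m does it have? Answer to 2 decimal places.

28.13

m = M + 5 log₁₀(d/10 pc) = 10.6 + 5 log₁₀(3.21×10^4/10)
  = 10.6 + 5 × 3.507 = 10.6 + 17.53 = 28.13.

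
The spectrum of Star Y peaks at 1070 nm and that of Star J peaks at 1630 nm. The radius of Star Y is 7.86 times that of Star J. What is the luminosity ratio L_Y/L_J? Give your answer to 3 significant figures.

333

Wien's law gives T ∝ 1/λ_max, so T_Y/T_J = λ_J/λ_Y = 1630/1070 = 1.523.
Then L ∝ R²T⁴ gives L_Y/L_J = (7.86)² × (1.523)⁴ = 61.78 × 5.385 = 332.7.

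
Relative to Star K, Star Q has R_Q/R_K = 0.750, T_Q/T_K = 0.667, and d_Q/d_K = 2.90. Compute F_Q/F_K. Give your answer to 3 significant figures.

0.0132

L_Q/L_K = (R_Q/R_K)²(T_Q/T_K)⁴ = (0.750)² × (0.667)⁴ = 0.1113.
F_Q/F_K = (L_Q/L_K)/(d_Q/d_K)² = 0.1113 / (2.90)² = 0.01324.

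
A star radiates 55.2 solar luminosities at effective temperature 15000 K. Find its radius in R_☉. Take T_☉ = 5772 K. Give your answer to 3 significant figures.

1.10 R_☉

R/R_☉ = √(L/L_☉) / (T/T_☉)² = √(55.2) / (2.599)²
       = 7.430 / 6.754 = 1.100.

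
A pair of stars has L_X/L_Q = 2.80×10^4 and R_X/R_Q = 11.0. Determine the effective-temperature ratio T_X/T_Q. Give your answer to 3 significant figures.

3.90

L ∝ R²T⁴ gives T ∝ (L/R²)^(1/4), so
T_X/T_Q = (2.80×10^4 / 11.0²)^(1/4) = (231.4)^(1/4) = 3.900.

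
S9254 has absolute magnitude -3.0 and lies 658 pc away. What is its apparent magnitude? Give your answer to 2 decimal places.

6.09

m = M + 5 log₁₀(d/10 pc) = -3.0 + 5 log₁₀(658/10)
  = -3.0 + 5 × 1.818 = -3.0 + 9.09 = 6.09.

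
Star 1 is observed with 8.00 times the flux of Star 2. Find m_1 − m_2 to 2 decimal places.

m_1 − m_2 = −2.5 log₁₀(F_1/F_2) = −2.5 log₁₀(8.00) = −2.5 × (0.903) = -2.258.

-2.26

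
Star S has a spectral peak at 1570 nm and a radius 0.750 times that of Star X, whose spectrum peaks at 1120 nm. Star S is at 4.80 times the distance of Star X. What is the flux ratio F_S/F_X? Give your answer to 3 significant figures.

0.00632

Wien's law: T_S/T_X = λ_X/λ_S = 1120/1570 = 0.7134.
L_S/L_X = (R_S/R_X)²(T_S/T_X)⁴ = (0.750)²(0.7134)⁴ = 0.1457.
F_S/F_X = (L_S/L_X)/(d_S/d_X)² = 0.1457/(4.80)² = 0.006323.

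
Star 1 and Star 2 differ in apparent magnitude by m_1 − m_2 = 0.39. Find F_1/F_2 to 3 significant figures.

0.698

F_1/F_2 = 10^(−(m_1 − m_2)/2.5) = 10^(-0.39/2.5) = 10^-0.156 = 0.6982.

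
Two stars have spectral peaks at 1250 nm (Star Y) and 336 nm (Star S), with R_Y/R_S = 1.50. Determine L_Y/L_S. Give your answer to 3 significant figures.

0.0117

Wien's law gives T ∝ 1/λ_max, so T_Y/T_S = λ_S/λ_Y = 336/1250 = 0.2688.
Then L ∝ R²T⁴ gives L_Y/L_S = (1.50)² × (0.2688)⁴ = 2.250 × 0.005221 = 0.01175.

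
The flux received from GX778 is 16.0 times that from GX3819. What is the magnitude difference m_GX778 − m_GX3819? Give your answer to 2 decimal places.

m_GX778 − m_GX3819 = −2.5 log₁₀(F_GX778/F_GX3819) = −2.5 log₁₀(16.0) = −2.5 × (1.204) = -3.010.

-3.01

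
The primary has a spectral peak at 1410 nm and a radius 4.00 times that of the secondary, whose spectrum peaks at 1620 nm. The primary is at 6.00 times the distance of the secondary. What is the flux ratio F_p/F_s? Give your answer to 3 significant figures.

0.774

Wien's law: T_p/T_s = λ_s/λ_p = 1620/1410 = 1.149.
L_p/L_s = (R_p/R_s)²(T_p/T_s)⁴ = (4.00)²(1.149)⁴ = 27.88.
F_p/F_s = (L_p/L_s)/(d_p/d_s)² = 27.88/(6.00)² = 0.7745.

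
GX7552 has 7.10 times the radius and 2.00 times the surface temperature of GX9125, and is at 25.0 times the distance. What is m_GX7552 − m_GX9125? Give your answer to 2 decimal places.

L_GX7552/L_GX9125 = (7.10)²(2.00)⁴ = 806.6.
F_GX7552/F_GX9125 = (L_GX7552/L_GX9125)/(d_GX7552/d_GX9125)² = 806.6/625.0 = 1.290.
m_GX7552 − m_GX9125 = −2.5 log₁₀(1.290) = -0.28.

-0.28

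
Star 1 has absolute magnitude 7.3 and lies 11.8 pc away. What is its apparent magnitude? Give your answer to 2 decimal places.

7.66

m = M + 5 log₁₀(d/10 pc) = 7.3 + 5 log₁₀(11.8/10)
  = 7.3 + 5 × 0.072 = 7.3 + 0.36 = 7.66.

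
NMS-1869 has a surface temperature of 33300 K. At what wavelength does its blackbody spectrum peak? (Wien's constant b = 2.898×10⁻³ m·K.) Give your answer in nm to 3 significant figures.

87.0 nm

λ_max = b/T = 2.898×10⁻³ / 33300 = 8.70×10^-8 m = 87.03 nm.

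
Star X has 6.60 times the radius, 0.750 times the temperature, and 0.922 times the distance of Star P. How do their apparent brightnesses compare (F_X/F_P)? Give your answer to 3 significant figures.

16.2

L_X/L_P = (R_X/R_P)²(T_X/T_P)⁴ = (6.60)² × (0.750)⁴ = 13.78.
F_X/F_P = (L_X/L_P)/(d_X/d_P)² = 13.78 / (0.922)² = 16.21.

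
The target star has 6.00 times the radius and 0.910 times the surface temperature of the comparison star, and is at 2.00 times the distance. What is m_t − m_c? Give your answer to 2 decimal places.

L_t/L_c = (6.00)²(0.910)⁴ = 24.69.
F_t/F_c = (L_t/L_c)/(d_t/d_c)² = 24.69/4.000 = 6.172.
m_t − m_c = −2.5 log₁₀(6.172) = -1.98.

-1.98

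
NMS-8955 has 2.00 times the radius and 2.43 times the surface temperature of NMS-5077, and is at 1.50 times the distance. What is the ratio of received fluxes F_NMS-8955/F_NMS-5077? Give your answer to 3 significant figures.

L_NMS-8955/L_NMS-5077 = (R_NMS-8955/R_NMS-5077)²(T_NMS-8955/T_NMS-5077)⁴ = (2.00)² × (2.43)⁴ = 139.5.
F_NMS-8955/F_NMS-5077 = (L_NMS-8955/L_NMS-5077)/(d_NMS-8955/d_NMS-5077)² = 139.5 / (1.50)² = 61.99.

62.0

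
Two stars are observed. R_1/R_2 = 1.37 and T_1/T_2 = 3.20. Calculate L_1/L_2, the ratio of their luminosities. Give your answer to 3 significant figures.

197

From the Stefan–Boltzmann law, L ∝ R²T⁴, so
L_1/L_2 = (R_1/R_2)² (T_1/T_2)⁴ = (1.37)² × (3.20)⁴ = 1.877 × 104.9 = 196.8.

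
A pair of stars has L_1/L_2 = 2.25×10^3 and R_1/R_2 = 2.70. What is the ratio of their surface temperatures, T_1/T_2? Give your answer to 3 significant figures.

L ∝ R²T⁴ gives T ∝ (L/R²)^(1/4), so
T_1/T_2 = (2.25×10^3 / 2.70²)^(1/4) = (308.6)^(1/4) = 4.191.

4.19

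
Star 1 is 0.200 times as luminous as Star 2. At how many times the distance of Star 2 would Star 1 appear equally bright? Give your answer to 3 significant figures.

Equal flux requires L_1/d_1² = L_2/d_2², so d_1/d_2 = √(L_1/L_2)
= √(0.200) = 0.4472.

0.447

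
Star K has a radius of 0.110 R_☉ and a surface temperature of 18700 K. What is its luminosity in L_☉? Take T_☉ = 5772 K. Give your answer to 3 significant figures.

1.33 L_☉

L/L_☉ = (R/R_☉)² (T/T_☉)⁴ = (0.110)² × (18700/5772)⁴
       = 0.01210 × (3.240)⁴ = 0.01210 × 110.2 = 1.333.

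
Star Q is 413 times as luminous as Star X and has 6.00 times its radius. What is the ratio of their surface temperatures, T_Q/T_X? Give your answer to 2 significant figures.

1.8

L ∝ R²T⁴ gives T ∝ (L/R²)^(1/4), so
T_Q/T_X = (413 / 6.00²)^(1/4) = (11.47)^(1/4) = 1.840.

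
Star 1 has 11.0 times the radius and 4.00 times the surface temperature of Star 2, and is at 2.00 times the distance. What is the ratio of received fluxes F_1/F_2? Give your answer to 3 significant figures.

L_1/L_2 = (R_1/R_2)²(T_1/T_2)⁴ = (11.0)² × (4.00)⁴ = 3.098×10^4.
F_1/F_2 = (L_1/L_2)/(d_1/d_2)² = 3.098×10^4 / (2.00)² = 7744.

7.74×10^3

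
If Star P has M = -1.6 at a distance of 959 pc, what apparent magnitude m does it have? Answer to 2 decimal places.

m = M + 5 log₁₀(d/10 pc) = -1.6 + 5 log₁₀(959/10)
  = -1.6 + 5 × 1.982 = -1.6 + 9.91 = 8.31.

8.31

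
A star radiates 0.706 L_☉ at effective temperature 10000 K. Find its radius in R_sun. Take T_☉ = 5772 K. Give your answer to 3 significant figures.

R/R_☉ = √(L/L_☉) / (T/T_☉)² = √(0.706) / (1.733)²
       = 0.8402 / 3.002 = 0.2799.

0.280 R_sun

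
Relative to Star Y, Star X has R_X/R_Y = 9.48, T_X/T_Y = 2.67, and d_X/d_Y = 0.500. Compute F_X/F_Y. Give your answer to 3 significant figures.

1.83×10^4

L_X/L_Y = (R_X/R_Y)²(T_X/T_Y)⁴ = (9.48)² × (2.67)⁴ = 4567.
F_X/F_Y = (L_X/L_Y)/(d_X/d_Y)² = 4567 / (0.500)² = 1.827×10^4.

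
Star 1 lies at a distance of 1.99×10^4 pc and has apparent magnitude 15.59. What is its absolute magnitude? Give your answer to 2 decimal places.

M = m − 5 log₁₀(d/10 pc) = 15.59 − 5 log₁₀(1.99×10^4/10)
  = 15.59 − 5 × 3.299 = 15.59 − 16.49 = -0.90.

-0.90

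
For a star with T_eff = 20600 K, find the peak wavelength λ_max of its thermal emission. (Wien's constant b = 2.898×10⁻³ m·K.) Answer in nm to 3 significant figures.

λ_max = b/T = 2.898×10⁻³ / 20600 = 1.41×10^-7 m = 140.7 nm.

141 nm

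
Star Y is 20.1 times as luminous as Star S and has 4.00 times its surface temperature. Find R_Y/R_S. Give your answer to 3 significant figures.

L ∝ R²T⁴ gives R ∝ √L / T², so
R_Y/R_S = √(20.1) / (4.00)² = 4.483 / 16.00 = 0.2802.

0.280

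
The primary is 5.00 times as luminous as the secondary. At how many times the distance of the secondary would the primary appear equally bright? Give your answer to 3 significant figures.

2.24

Equal flux requires L_p/d_p² = L_s/d_s², so d_p/d_s = √(L_p/L_s)
= √(5.00) = 2.236.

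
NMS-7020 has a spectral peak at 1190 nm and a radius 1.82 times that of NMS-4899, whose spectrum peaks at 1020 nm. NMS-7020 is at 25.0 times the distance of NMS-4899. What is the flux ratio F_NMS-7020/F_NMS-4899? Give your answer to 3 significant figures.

Wien's law: T_NMS-7020/T_NMS-4899 = λ_NMS-4899/λ_NMS-7020 = 1020/1190 = 0.8571.
L_NMS-7020/L_NMS-4899 = (R_NMS-7020/R_NMS-4899)²(T_NMS-7020/T_NMS-4899)⁴ = (1.82)²(0.8571)⁴ = 1.788.
F_NMS-7020/F_NMS-4899 = (L_NMS-7020/L_NMS-4899)/(d_NMS-7020/d_NMS-4899)² = 1.788/(25.0)² = 0.002861.

0.00286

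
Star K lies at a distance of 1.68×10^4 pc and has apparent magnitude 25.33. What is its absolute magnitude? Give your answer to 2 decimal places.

M = m − 5 log₁₀(d/10 pc) = 25.33 − 5 log₁₀(1.68×10^4/10)
  = 25.33 − 5 × 3.225 = 25.33 − 16.13 = 9.20.

9.20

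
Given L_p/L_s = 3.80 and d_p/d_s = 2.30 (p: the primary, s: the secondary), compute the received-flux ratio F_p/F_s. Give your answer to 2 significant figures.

0.72

F = L/(4πd²), so F_p/F_s = (L_p/L_s) / (d_p/d_s)²
= 3.80 / (2.30)² = 3.80 / 5.290 = 0.7183.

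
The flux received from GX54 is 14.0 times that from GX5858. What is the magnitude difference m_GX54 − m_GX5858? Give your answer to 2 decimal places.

m_GX54 − m_GX5858 = −2.5 log₁₀(F_GX54/F_GX5858) = −2.5 log₁₀(14.0) = −2.5 × (1.146) = -2.865.

-2.87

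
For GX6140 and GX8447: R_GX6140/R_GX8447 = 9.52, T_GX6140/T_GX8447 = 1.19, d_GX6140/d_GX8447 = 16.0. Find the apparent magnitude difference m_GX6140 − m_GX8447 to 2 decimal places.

L_GX6140/L_GX8447 = (9.52)²(1.19)⁴ = 181.7.
F_GX6140/F_GX8447 = (L_GX6140/L_GX8447)/(d_GX6140/d_GX8447)² = 181.7/256.0 = 0.7099.
m_GX6140 − m_GX8447 = −2.5 log₁₀(0.7099) = 0.37.

0.37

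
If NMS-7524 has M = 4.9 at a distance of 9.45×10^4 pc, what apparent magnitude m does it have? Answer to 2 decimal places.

m = M + 5 log₁₀(d/10 pc) = 4.9 + 5 log₁₀(9.45×10^4/10)
  = 4.9 + 5 × 3.975 = 4.9 + 19.88 = 24.78.

24.78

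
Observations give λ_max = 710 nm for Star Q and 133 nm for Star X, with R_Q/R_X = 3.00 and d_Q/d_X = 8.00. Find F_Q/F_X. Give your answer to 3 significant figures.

Wien's law: T_Q/T_X = λ_X/λ_Q = 133/710 = 0.1873.
L_Q/L_X = (R_Q/R_X)²(T_Q/T_X)⁴ = (3.00)²(0.1873)⁴ = 0.01108.
F_Q/F_X = (L_Q/L_X)/(d_Q/d_X)² = 0.01108/(8.00)² = 1.732×10^-4.

1.73×10^-4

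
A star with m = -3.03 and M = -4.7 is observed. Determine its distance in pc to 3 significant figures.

m − M = 5 log₁₀(d/10 pc)
-3.03 − (-4.7) = 1.67 = 5 log₁₀(d/10)
d = 10 × 10^(1.67/5) = 10 × 10^0.334 = 21.58 pc.

21.6 pc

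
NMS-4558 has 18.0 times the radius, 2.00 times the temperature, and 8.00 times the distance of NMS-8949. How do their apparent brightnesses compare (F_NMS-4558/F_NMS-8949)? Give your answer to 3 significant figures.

L_NMS-4558/L_NMS-8949 = (R_NMS-4558/R_NMS-8949)²(T_NMS-4558/T_NMS-8949)⁴ = (18.0)² × (2.00)⁴ = 5184.
F_NMS-4558/F_NMS-8949 = (L_NMS-4558/L_NMS-8949)/(d_NMS-4558/d_NMS-8949)² = 5184 / (8.00)² = 81.00.

81.0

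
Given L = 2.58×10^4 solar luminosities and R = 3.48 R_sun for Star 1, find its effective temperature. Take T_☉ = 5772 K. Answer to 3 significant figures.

3.92×10^4 K

T/T_☉ = (L/L_☉)^(1/4) / (R/R_☉)^(1/2)
T = 5772 × (2.58×10^4)^(1/4) / √(3.48) = 5772 × 12.67 / 1.865 = 3.921×10^4 K.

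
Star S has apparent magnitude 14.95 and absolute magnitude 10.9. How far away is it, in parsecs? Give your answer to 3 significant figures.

m − M = 5 log₁₀(d/10 pc)
14.95 − (10.9) = 4.05 = 5 log₁₀(d/10)
d = 10 × 10^(4.05/5) = 10 × 10^0.810 = 64.57 pc.

64.6 pc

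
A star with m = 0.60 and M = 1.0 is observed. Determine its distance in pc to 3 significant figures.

m − M = 5 log₁₀(d/10 pc)
0.60 − (1.0) = -0.40 = 5 log₁₀(d/10)
d = 10 × 10^(-0.40/5) = 10 × 10^-0.080 = 8.318 pc.

8.32 pc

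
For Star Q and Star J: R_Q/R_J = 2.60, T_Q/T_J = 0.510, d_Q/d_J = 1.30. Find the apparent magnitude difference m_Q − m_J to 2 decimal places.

L_Q/L_J = (2.60)²(0.510)⁴ = 0.4573.
F_Q/F_J = (L_Q/L_J)/(d_Q/d_J)² = 0.4573/1.690 = 0.2706.
m_Q − m_J = −2.5 log₁₀(0.2706) = 1.42.

1.42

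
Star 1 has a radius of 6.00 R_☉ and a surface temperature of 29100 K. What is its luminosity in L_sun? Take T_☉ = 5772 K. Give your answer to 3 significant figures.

L/L_☉ = (R/R_☉)² (T/T_☉)⁴ = (6.00)² × (29100/5772)⁴
       = 36.00 × (5.042)⁴ = 36.00 × 646.1 = 2.326×10^4.

2.33×10^4 L_sun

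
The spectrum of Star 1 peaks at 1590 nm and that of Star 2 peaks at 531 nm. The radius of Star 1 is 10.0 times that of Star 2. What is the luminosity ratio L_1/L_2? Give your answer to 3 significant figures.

Wien's law gives T ∝ 1/λ_max, so T_1/T_2 = λ_2/λ_1 = 531/1590 = 0.3340.
Then L ∝ R²T⁴ gives L_1/L_2 = (10.0)² × (0.3340)⁴ = 100.0 × 0.01244 = 1.244.

1.24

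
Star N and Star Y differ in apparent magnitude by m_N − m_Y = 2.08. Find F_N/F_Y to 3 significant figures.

0.147

F_N/F_Y = 10^(−(m_N − m_Y)/2.5) = 10^(-2.08/2.5) = 10^-0.832 = 0.1472.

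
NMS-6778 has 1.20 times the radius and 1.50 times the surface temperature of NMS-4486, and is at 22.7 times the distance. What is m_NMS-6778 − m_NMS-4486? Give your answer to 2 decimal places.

4.62

L_NMS-6778/L_NMS-4486 = (1.20)²(1.50)⁴ = 7.290.
F_NMS-6778/F_NMS-4486 = (L_NMS-6778/L_NMS-4486)/(d_NMS-6778/d_NMS-4486)² = 7.290/515.3 = 0.01415.
m_NMS-6778 − m_NMS-4486 = −2.5 log₁₀(0.01415) = 4.62.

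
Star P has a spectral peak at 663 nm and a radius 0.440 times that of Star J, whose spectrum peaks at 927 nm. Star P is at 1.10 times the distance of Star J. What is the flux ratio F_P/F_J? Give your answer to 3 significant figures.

Wien's law: T_P/T_J = λ_J/λ_P = 927/663 = 1.398.
L_P/L_J = (R_P/R_J)²(T_P/T_J)⁴ = (0.440)²(1.398)⁴ = 0.7399.
F_P/F_J = (L_P/L_J)/(d_P/d_J)² = 0.7399/(1.10)² = 0.6115.

0.611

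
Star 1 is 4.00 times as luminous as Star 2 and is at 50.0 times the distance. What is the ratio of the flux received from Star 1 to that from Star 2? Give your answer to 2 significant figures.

0.0016

F = L/(4πd²), so F_1/F_2 = (L_1/L_2) / (d_1/d_2)²
= 4.00 / (50.0)² = 4.00 / 2500 = 0.001600.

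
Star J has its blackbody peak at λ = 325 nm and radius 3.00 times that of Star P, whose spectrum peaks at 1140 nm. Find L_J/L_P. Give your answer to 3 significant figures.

Wien's law gives T ∝ 1/λ_max, so T_J/T_P = λ_P/λ_J = 1140/325 = 3.508.
Then L ∝ R²T⁴ gives L_J/L_P = (3.00)² × (3.508)⁴ = 9.000 × 151.4 = 1362.

1.36×10^3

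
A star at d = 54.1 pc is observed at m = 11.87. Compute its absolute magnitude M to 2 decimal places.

8.20

M = m − 5 log₁₀(d/10 pc) = 11.87 − 5 log₁₀(54.1/10)
  = 11.87 − 5 × 0.733 = 11.87 − 3.67 = 8.20.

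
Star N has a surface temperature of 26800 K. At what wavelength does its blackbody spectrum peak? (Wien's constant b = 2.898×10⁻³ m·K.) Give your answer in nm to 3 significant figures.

108 nm

λ_max = b/T = 2.898×10⁻³ / 26800 = 1.08×10^-7 m = 108.1 nm.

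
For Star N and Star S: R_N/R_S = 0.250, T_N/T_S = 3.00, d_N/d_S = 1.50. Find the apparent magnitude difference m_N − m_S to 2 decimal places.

-0.88

L_N/L_S = (0.250)²(3.00)⁴ = 5.062.
F_N/F_S = (L_N/L_S)/(d_N/d_S)² = 5.062/2.250 = 2.250.
m_N − m_S = −2.5 log₁₀(2.250) = -0.88.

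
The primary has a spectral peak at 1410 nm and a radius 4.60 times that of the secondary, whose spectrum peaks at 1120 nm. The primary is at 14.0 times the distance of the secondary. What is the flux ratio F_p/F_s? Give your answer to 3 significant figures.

Wien's law: T_p/T_s = λ_s/λ_p = 1120/1410 = 0.7943.
L_p/L_s = (R_p/R_s)²(T_p/T_s)⁴ = (4.60)²(0.7943)⁴ = 8.424.
F_p/F_s = (L_p/L_s)/(d_p/d_s)² = 8.424/(14.0)² = 0.04298.

0.0430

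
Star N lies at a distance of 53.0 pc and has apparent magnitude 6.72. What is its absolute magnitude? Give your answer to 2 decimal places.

3.10

M = m − 5 log₁₀(d/10 pc) = 6.72 − 5 log₁₀(53.0/10)
  = 6.72 − 5 × 0.724 = 6.72 − 3.62 = 3.10.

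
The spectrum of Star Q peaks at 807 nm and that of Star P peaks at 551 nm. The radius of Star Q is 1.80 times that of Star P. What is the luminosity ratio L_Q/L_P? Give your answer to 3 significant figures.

Wien's law gives T ∝ 1/λ_max, so T_Q/T_P = λ_P/λ_Q = 551/807 = 0.6828.
Then L ∝ R²T⁴ gives L_Q/L_P = (1.80)² × (0.6828)⁴ = 3.240 × 0.2173 = 0.7041.

0.704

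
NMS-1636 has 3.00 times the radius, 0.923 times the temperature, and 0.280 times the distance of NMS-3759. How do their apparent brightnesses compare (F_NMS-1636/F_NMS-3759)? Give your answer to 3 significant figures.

83.3

L_NMS-1636/L_NMS-3759 = (R_NMS-1636/R_NMS-3759)²(T_NMS-1636/T_NMS-3759)⁴ = (3.00)² × (0.923)⁴ = 6.532.
F_NMS-1636/F_NMS-3759 = (L_NMS-1636/L_NMS-3759)/(d_NMS-1636/d_NMS-3759)² = 6.532 / (0.280)² = 83.32.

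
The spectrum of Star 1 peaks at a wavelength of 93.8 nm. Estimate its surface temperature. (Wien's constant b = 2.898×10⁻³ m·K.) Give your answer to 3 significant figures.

3.09×10^4 K

T = b/λ_max = 2.898×10⁻³ / (93.8×10⁻⁹) = 3.090×10^4 K.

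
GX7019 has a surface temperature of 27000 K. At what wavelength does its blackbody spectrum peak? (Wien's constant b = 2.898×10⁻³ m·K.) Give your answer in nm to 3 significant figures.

λ_max = b/T = 2.898×10⁻³ / 27000 = 1.07×10^-7 m = 107.3 nm.

107 nm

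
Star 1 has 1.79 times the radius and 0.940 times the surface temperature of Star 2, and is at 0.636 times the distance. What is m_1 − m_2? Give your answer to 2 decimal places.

L_1/L_2 = (1.79)²(0.940)⁴ = 2.502.
F_1/F_2 = (L_1/L_2)/(d_1/d_2)² = 2.502/0.4045 = 6.184.
m_1 − m_2 = −2.5 log₁₀(6.184) = -1.98.

-1.98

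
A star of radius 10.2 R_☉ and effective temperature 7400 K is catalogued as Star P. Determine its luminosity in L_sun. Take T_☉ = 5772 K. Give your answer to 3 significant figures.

L/L_☉ = (R/R_☉)² (T/T_☉)⁴ = (10.2)² × (7400/5772)⁴
       = 104.0 × (1.282)⁴ = 104.0 × 2.702 = 281.1.

281 L_sun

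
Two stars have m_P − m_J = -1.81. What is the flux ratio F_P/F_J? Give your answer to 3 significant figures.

F_P/F_J = 10^(−(m_P − m_J)/2.5) = 10^(1.81/2.5) = 10^0.724 = 5.297.

5.30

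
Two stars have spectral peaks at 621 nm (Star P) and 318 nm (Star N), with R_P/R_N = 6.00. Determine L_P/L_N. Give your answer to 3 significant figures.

2.48

Wien's law gives T ∝ 1/λ_max, so T_P/T_N = λ_N/λ_P = 318/621 = 0.5121.
Then L ∝ R²T⁴ gives L_P/L_N = (6.00)² × (0.5121)⁴ = 36.00 × 0.06876 = 2.475.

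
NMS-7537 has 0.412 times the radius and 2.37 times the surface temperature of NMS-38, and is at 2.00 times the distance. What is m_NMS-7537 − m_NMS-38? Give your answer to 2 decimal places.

L_NMS-7537/L_NMS-38 = (0.412)²(2.37)⁴ = 5.355.
F_NMS-7537/F_NMS-38 = (L_NMS-7537/L_NMS-38)/(d_NMS-7537/d_NMS-38)² = 5.355/4.000 = 1.339.
m_NMS-7537 − m_NMS-38 = −2.5 log₁₀(1.339) = -0.32.

-0.32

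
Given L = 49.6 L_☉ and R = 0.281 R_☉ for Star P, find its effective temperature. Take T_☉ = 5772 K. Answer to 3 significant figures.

T/T_☉ = (L/L_☉)^(1/4) / (R/R_☉)^(1/2)
T = 5772 × (49.6)^(1/4) / √(0.281) = 5772 × 2.654 / 0.5301 = 2.890×10^4 K.

2.89×10^4 K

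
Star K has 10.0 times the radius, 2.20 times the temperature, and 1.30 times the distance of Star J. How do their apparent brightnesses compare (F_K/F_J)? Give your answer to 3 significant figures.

1.39×10^3

L_K/L_J = (R_K/R_J)²(T_K/T_J)⁴ = (10.0)² × (2.20)⁴ = 2343.
F_K/F_J = (L_K/L_J)/(d_K/d_J)² = 2343 / (1.30)² = 1386.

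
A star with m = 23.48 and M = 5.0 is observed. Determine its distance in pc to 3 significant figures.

m − M = 5 log₁₀(d/10 pc)
23.48 − (5.0) = 18.48 = 5 log₁₀(d/10)
d = 10 × 10^(18.48/5) = 10 × 10^3.696 = 4.966×10^4 pc.

4.97×10^4 pc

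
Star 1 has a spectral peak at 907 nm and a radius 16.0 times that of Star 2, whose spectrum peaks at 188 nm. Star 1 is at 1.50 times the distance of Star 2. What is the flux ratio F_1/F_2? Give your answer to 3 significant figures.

Wien's law: T_1/T_2 = λ_2/λ_1 = 188/907 = 0.2073.
L_1/L_2 = (R_1/R_2)²(T_1/T_2)⁴ = (16.0)²(0.2073)⁴ = 0.4725.
F_1/F_2 = (L_1/L_2)/(d_1/d_2)² = 0.4725/(1.50)² = 0.2100.

0.210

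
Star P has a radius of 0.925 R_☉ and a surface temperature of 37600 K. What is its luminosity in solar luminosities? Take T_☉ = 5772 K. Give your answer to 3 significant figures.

1.54×10^3 solar luminosities

L/L_☉ = (R/R_☉)² (T/T_☉)⁴ = (0.925)² × (37600/5772)⁴
       = 0.8556 × (6.514)⁴ = 0.8556 × 1801 = 1541.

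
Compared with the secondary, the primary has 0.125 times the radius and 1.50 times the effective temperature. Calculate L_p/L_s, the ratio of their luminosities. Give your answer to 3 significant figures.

From the Stefan–Boltzmann law, L ∝ R²T⁴, so
L_p/L_s = (R_p/R_s)² (T_p/T_s)⁴ = (0.125)² × (1.50)⁴ = 0.01562 × 5.062 = 0.07910.

0.0791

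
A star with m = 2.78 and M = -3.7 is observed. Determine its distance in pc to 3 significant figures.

198 pc

m − M = 5 log₁₀(d/10 pc)
2.78 − (-3.7) = 6.48 = 5 log₁₀(d/10)
d = 10 × 10^(6.48/5) = 10 × 10^1.296 = 197.7 pc.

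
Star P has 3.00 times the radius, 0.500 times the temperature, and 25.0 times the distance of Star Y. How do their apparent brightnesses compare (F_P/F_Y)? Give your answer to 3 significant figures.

9.00×10^-4

L_P/L_Y = (R_P/R_Y)²(T_P/T_Y)⁴ = (3.00)² × (0.500)⁴ = 0.5625.
F_P/F_Y = (L_P/L_Y)/(d_P/d_Y)² = 0.5625 / (25.0)² = 9.000×10^-4.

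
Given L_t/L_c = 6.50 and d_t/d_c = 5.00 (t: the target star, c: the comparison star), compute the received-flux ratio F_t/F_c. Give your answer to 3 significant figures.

0.260

F = L/(4πd²), so F_t/F_c = (L_t/L_c) / (d_t/d_c)²
= 6.50 / (5.00)² = 6.50 / 25.00 = 0.2600.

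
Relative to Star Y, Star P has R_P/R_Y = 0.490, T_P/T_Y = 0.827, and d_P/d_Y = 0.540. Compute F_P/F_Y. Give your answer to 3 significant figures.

L_P/L_Y = (R_P/R_Y)²(T_P/T_Y)⁴ = (0.490)² × (0.827)⁴ = 0.1123.
F_P/F_Y = (L_P/L_Y)/(d_P/d_Y)² = 0.1123 / (0.540)² = 0.3851.

0.385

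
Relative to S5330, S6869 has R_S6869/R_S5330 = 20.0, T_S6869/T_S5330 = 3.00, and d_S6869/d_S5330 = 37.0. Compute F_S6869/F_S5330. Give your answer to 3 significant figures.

23.7

L_S6869/L_S5330 = (R_S6869/R_S5330)²(T_S6869/T_S5330)⁴ = (20.0)² × (3.00)⁴ = 3.240×10^4.
F_S6869/F_S5330 = (L_S6869/L_S5330)/(d_S6869/d_S5330)² = 3.240×10^4 / (37.0)² = 23.67.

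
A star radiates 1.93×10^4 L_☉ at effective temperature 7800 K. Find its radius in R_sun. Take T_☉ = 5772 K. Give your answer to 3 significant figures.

R/R_☉ = √(L/L_☉) / (T/T_☉)² = √(1.93×10^4) / (1.351)²
       = 138.9 / 1.826 = 76.08.

76.1 R_sun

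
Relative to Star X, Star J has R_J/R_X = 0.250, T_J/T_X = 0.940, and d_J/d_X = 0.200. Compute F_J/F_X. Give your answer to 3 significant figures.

1.22

L_J/L_X = (R_J/R_X)²(T_J/T_X)⁴ = (0.250)² × (0.940)⁴ = 0.04880.
F_J/F_X = (L_J/L_X)/(d_J/d_X)² = 0.04880 / (0.200)² = 1.220.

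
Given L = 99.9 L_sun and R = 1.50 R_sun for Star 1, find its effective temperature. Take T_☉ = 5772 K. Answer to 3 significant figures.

1.49×10^4 K

T/T_☉ = (L/L_☉)^(1/4) / (R/R_☉)^(1/2)
T = 5772 × (99.9)^(1/4) / √(1.50) = 5772 × 3.161 / 1.225 = 1.490×10^4 K.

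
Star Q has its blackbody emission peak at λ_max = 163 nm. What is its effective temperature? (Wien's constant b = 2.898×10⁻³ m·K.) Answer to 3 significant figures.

T = b/λ_max = 2.898×10⁻³ / (163×10⁻⁹) = 1.778×10^4 K.

1.78×10^4 K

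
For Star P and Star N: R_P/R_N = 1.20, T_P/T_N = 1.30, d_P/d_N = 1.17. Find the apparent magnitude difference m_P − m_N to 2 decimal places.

L_P/L_N = (1.20)²(1.30)⁴ = 4.113.
F_P/F_N = (L_P/L_N)/(d_P/d_N)² = 4.113/1.369 = 3.004.
m_P − m_N = −2.5 log₁₀(3.004) = -1.19.

-1.19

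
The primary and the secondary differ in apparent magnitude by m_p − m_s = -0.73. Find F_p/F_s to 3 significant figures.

F_p/F_s = 10^(−(m_p − m_s)/2.5) = 10^(0.73/2.5) = 10^0.292 = 1.959.

1.96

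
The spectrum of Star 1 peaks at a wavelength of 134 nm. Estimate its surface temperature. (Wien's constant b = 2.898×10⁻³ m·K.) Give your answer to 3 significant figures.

T = b/λ_max = 2.898×10⁻³ / (134×10⁻⁹) = 2.163×10^4 K.

2.16×10^4 K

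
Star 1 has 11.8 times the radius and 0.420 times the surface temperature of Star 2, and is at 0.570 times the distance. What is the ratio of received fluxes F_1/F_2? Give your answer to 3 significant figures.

13.3

L_1/L_2 = (R_1/R_2)²(T_1/T_2)⁴ = (11.8)² × (0.420)⁴ = 4.333.
F_1/F_2 = (L_1/L_2)/(d_1/d_2)² = 4.333 / (0.570)² = 13.34.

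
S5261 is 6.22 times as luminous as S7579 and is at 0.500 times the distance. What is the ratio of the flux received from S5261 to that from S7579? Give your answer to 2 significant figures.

F = L/(4πd²), so F_S5261/F_S7579 = (L_S5261/L_S7579) / (d_S5261/d_S7579)²
= 6.22 / (0.500)² = 6.22 / 0.2500 = 24.88.

25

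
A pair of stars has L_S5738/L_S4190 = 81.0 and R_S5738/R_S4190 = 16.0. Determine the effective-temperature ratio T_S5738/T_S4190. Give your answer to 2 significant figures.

L ∝ R²T⁴ gives T ∝ (L/R²)^(1/4), so
T_S5738/T_S4190 = (81.0 / 16.0²)^(1/4) = (0.3164)^(1/4) = 0.7500.

0.75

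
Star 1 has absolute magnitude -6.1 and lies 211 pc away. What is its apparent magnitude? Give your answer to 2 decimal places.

0.52

m = M + 5 log₁₀(d/10 pc) = -6.1 + 5 log₁₀(211/10)
  = -6.1 + 5 × 1.324 = -6.1 + 6.62 = 0.52.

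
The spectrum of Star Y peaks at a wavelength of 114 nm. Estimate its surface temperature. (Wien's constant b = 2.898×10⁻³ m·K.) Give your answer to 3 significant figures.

T = b/λ_max = 2.898×10⁻³ / (114×10⁻⁹) = 2.542×10^4 K.

2.54×10^4 K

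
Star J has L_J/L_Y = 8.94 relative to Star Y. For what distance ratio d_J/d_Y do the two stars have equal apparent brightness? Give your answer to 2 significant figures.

Equal flux requires L_J/d_J² = L_Y/d_Y², so d_J/d_Y = √(L_J/L_Y)
= √(8.94) = 2.990.

3.0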